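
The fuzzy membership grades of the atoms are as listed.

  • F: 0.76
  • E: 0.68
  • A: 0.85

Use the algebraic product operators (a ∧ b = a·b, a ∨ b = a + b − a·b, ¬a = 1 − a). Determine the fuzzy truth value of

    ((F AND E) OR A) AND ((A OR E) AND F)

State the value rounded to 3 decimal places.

0.671

F AND E = a·b on (0.7600, 0.6800) = 0.5168
(F AND E) OR A = a + b − a·b on (0.5168, 0.8500) = 0.9275
A OR E = a + b − a·b on (0.8500, 0.6800) = 0.9520
(A OR E) AND F = a·b on (0.9520, 0.7600) = 0.7235
((F AND E) OR A) AND ((A OR E) AND F) = a·b on (0.9275, 0.7235) = 0.6711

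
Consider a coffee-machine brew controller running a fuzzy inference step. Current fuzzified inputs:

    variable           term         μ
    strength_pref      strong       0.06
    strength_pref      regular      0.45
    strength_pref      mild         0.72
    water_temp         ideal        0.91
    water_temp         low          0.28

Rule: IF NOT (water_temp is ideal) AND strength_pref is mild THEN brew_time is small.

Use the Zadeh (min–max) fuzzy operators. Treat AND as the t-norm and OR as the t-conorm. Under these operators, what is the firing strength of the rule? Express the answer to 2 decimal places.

firing strength: ¬ideal=1−0.91=0.09, mild=0.72; AND[min(a, b)] → w = 0.09

0.09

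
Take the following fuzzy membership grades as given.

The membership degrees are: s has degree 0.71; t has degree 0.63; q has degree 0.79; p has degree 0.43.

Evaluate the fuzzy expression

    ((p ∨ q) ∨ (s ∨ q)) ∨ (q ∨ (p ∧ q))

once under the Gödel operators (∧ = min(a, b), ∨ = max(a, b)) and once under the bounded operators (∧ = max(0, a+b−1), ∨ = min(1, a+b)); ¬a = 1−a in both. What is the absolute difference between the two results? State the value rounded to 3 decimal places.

Under Gödel:
  p ∨ q = max(a, b) on (0.43, 0.79) = 0.79
  s ∨ q = max(a, b) on (0.71, 0.79) = 0.79
  (p ∨ q) ∨ (s ∨ q) = max(a, b) on (0.79, 0.79) = 0.79
  p ∧ q = min(a, b) on (0.43, 0.79) = 0.43
  q ∨ (p ∧ q) = max(a, b) on (0.79, 0.43) = 0.79
  ((p ∨ q) ∨ (s ∨ q)) ∨ (q ∨ (p ∧ q)) = max(a, b) on (0.79, 0.79) = 0.79
  → value = 0.7900
Under bounded:
  p ∨ q = min(1, a+b) on (0.43, 0.79) = 1.00
  s ∨ q = min(1, a+b) on (0.71, 0.79) = 1.00
  (p ∨ q) ∨ (s ∨ q) = min(1, a+b) on (1.00, 1.00) = 1.00
  p ∧ q = max(0, a+b−1) on (0.43, 0.79) = 0.22
  q ∨ (p ∧ q) = min(1, a+b) on (0.79, 0.22) = 1.00
  ((p ∨ q) ∨ (s ∨ q)) ∨ (q ∨ (p ∧ q)) = min(1, a+b) on (1.00, 1.00) = 1.00
  → value = 1.0000
|0.7900 − 1.0000| = 0.210

0.210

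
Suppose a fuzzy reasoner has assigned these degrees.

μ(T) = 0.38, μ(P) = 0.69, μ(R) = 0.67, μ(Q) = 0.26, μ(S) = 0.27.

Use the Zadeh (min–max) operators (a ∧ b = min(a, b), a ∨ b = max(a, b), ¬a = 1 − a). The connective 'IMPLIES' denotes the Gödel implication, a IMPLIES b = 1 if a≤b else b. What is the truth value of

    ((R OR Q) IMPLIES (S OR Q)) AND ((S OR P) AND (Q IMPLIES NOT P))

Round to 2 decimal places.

R OR Q = max(a, b) on (0.67, 0.26) = 0.67
S OR Q = max(a, b) on (0.27, 0.26) = 0.27
(R OR Q) IMPLIES (S OR Q)  [Gödel: 1 if a≤b else b] with a=0.67, b=0.27 → 0.27
S OR P = max(a, b) on (0.27, 0.69) = 0.69
NOT P = 1 − 0.69 = 0.31
Q IMPLIES NOT P  [Gödel: 1 if a≤b else b] with a=0.26, b=0.31 → 1.00
(S OR P) AND (Q IMPLIES NOT P) = min(a, b) on (0.69, 1.00) = 0.69
((R OR Q) IMPLIES (S OR Q)) AND ((S OR P) AND (Q IMPLIES NOT P)) = min(a, b) on (0.27, 0.69) = 0.27

0.27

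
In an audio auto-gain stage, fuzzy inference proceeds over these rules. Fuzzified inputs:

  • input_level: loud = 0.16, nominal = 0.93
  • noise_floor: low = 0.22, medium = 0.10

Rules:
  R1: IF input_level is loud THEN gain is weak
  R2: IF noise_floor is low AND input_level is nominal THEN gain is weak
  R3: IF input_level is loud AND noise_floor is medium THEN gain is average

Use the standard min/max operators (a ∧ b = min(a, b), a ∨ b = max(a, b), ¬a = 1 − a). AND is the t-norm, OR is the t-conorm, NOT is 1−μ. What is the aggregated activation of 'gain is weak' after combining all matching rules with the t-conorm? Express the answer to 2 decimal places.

0.22

R1: loud=0.16 → w = 0.16
R2: low=0.22, nominal=0.93; AND[min(a, b)] → w = 0.22
R3: loud=0.16, medium=0.10; AND[min(a, b)] → w = 0.10
Rules with consequent 'weak': {R1, R2} → strengths 0.16, 0.22
Aggregate via t-conorm [max(a, b)]: 0.22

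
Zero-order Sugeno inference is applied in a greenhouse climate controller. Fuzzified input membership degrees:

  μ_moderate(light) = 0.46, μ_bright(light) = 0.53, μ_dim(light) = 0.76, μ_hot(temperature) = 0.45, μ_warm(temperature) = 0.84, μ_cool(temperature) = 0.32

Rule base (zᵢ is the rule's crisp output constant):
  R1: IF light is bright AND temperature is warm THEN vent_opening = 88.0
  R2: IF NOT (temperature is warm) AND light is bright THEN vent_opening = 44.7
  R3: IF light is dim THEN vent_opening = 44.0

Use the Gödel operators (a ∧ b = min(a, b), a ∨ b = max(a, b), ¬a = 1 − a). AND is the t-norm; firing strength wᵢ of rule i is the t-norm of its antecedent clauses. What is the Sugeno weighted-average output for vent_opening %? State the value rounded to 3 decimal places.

60.160

R1 (z=88.0): bright=0.53, warm=0.84; AND[min(a, b)] → w = 0.53
R2 (z=44.7): ¬warm=1−0.84=0.16, bright=0.53; AND[min(a, b)] → w = 0.16
R3 (z=44.0): dim=0.76 → w = 0.76
Weighted average = (0.53·88.0 + 0.16·44.7 + 0.76·44.0) / (0.53 + 0.16 + 0.76)
  = 87.2320 / 1.4500 = 60.160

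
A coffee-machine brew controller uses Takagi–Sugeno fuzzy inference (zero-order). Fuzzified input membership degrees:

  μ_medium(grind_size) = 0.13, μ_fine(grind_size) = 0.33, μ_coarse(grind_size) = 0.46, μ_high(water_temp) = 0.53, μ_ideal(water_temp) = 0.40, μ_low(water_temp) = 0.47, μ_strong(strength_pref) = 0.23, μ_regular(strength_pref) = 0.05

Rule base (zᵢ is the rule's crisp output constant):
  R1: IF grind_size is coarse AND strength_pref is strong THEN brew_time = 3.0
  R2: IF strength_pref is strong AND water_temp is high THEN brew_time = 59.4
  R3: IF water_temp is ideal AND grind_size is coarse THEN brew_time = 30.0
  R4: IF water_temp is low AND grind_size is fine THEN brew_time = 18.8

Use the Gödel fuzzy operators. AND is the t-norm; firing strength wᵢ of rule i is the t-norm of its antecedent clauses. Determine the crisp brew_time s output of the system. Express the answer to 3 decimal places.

27.358

R1 (z=3.0): coarse=0.46, strong=0.23; AND[min(a, b)] → w = 0.23
R2 (z=59.4): strong=0.23, high=0.53; AND[min(a, b)] → w = 0.23
R3 (z=30.0): ideal=0.40, coarse=0.46; AND[min(a, b)] → w = 0.40
R4 (z=18.8): low=0.47, fine=0.33; AND[min(a, b)] → w = 0.33
Weighted average = (0.23·3.0 + 0.23·59.4 + 0.40·30.0 + 0.33·18.8) / (0.23 + 0.23 + 0.40 + 0.33)
  = 32.5560 / 1.1900 = 27.358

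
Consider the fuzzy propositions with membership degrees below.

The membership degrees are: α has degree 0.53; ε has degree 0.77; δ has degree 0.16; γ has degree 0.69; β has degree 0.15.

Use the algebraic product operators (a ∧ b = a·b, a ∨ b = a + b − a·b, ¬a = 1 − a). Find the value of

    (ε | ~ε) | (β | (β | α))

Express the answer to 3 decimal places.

~ε = 1 − 0.7700 = 0.2300
ε | ~ε = a + b − a·b on (0.7700, 0.2300) = 0.8229
β | α = a + b − a·b on (0.1500, 0.5300) = 0.6005
β | (β | α) = a + b − a·b on (0.1500, 0.6005) = 0.6604
(ε | ~ε) | (β | (β | α)) = a + b − a·b on (0.8229, 0.6604) = 0.9399

0.940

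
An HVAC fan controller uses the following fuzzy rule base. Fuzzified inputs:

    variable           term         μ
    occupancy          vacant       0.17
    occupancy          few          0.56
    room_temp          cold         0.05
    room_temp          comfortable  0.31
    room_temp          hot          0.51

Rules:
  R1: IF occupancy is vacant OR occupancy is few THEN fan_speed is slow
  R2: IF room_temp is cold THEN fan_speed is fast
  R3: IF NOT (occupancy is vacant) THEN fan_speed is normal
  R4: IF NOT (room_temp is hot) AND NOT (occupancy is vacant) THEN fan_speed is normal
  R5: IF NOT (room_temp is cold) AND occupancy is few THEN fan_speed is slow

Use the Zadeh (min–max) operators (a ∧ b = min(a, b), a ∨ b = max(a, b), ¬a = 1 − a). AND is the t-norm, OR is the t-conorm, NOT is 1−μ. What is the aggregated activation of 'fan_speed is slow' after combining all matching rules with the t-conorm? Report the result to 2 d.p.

0.56

R1: vacant=0.17, few=0.56; OR[max(a, b)] → w = 0.56
R2: cold=0.05 → w = 0.05
R3: ¬vacant=1−0.17=0.83 → w = 0.83
R4: ¬hot=1−0.51=0.49, ¬vacant=1−0.17=0.83; AND[min(a, b)] → w = 0.49
R5: ¬cold=1−0.05=0.95, few=0.56; AND[min(a, b)] → w = 0.56
Rules with consequent 'slow': {R1, R5} → strengths 0.56, 0.56
Aggregate via t-conorm [max(a, b)]: 0.56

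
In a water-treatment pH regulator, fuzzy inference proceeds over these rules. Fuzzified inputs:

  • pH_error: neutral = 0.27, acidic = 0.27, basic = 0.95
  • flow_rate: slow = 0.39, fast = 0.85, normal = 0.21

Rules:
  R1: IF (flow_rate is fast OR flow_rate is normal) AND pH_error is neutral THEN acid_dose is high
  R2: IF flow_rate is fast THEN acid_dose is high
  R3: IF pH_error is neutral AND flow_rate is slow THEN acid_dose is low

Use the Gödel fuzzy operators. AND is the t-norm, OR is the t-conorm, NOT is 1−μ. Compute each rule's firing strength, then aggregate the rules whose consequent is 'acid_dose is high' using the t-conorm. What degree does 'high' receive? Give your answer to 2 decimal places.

0.85

R1: (fast=0.85 OR normal=0.21) = 0.85; AND[min(a, b)] with neutral=0.27 → w = 0.27
R2: fast=0.85 → w = 0.85
R3: neutral=0.27, slow=0.39; AND[min(a, b)] → w = 0.27
Rules with consequent 'high': {R1, R2} → strengths 0.27, 0.85
Aggregate via t-conorm [max(a, b)]: 0.85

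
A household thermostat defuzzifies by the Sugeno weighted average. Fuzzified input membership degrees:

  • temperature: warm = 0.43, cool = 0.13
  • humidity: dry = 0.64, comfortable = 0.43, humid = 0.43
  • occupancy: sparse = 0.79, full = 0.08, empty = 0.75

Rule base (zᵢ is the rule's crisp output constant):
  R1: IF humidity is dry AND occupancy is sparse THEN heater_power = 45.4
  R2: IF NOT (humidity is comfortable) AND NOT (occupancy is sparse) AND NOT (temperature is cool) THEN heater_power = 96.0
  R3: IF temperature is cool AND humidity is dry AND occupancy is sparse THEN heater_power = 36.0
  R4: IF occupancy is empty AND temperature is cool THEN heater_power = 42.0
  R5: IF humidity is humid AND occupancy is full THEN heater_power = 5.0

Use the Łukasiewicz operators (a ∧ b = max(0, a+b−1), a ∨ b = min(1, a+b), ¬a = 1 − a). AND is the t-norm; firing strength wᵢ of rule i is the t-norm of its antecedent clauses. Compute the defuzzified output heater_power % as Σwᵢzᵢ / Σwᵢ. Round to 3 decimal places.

45.400

R1 (z=45.4): dry=0.64, sparse=0.79; AND[max(0, a+b−1)] → w = 0.43
R2 (z=96.0): ¬comfortable=1−0.43=0.57, ¬sparse=1−0.79=0.21, ¬cool=1−0.13=0.87; AND[max(0, a+b−1)] → w = 0.00
R3 (z=36.0): cool=0.13, dry=0.64, sparse=0.79; AND[max(0, a+b−1)] → w = 0.00
R4 (z=42.0): empty=0.75, cool=0.13; AND[max(0, a+b−1)] → w = 0.00
R5 (z=5.0): humid=0.43, full=0.08; AND[max(0, a+b−1)] → w = 0.00
Weighted average = (0.43·45.4 + 0.00·96.0 + 0.00·36.0 + 0.00·42.0 + 0.00·5.0) / (0.43 + 0.00 + 0.00 + 0.00 + 0.00)
  = 19.5220 / 0.4300 = 45.400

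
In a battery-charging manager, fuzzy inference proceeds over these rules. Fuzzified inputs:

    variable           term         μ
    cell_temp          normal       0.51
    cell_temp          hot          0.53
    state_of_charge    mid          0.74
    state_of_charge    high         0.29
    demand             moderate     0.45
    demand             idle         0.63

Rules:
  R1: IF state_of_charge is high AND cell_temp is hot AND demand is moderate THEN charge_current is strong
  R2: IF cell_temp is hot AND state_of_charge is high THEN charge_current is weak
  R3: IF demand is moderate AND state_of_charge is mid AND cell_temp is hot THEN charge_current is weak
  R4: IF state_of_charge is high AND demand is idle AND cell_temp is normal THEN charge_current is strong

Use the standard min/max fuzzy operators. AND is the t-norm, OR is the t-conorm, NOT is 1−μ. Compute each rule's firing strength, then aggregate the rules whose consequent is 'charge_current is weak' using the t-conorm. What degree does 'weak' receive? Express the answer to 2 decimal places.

R1: high=0.29, hot=0.53, moderate=0.45; AND[min(a, b)] → w = 0.29
R2: hot=0.53, high=0.29; AND[min(a, b)] → w = 0.29
R3: moderate=0.45, mid=0.74, hot=0.53; AND[min(a, b)] → w = 0.45
R4: high=0.29, idle=0.63, normal=0.51; AND[min(a, b)] → w = 0.29
Rules with consequent 'weak': {R2, R3} → strengths 0.29, 0.45
Aggregate via t-conorm [max(a, b)]: 0.45

0.45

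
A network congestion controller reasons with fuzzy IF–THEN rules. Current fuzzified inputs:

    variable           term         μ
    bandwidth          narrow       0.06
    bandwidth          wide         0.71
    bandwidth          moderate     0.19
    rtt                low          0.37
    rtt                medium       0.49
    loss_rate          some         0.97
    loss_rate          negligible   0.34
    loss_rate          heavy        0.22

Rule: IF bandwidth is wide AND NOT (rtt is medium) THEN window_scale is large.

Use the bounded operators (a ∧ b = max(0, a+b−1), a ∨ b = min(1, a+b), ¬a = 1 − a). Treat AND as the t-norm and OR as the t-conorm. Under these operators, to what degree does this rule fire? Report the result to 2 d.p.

firing strength: wide=0.71, ¬medium=1−0.49=0.51; AND[max(0, a+b−1)] → w = 0.22

0.22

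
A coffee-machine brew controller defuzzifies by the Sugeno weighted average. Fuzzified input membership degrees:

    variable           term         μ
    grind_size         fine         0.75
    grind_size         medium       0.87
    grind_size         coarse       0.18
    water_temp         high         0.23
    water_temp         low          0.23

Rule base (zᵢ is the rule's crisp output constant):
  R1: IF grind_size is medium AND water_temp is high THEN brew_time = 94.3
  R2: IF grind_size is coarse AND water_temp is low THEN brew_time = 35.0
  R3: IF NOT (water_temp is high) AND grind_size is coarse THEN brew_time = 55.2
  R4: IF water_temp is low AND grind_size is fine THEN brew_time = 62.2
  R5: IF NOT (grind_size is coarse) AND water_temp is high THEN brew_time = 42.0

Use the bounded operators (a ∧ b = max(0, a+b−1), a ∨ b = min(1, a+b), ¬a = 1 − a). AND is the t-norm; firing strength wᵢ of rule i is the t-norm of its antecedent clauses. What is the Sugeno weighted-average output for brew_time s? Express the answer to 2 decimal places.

76.87

R1 (z=94.3): medium=0.87, high=0.23; AND[max(0, a+b−1)] → w = 0.10
R2 (z=35.0): coarse=0.18, low=0.23; AND[max(0, a+b−1)] → w = 0.00
R3 (z=55.2): ¬high=1−0.23=0.77, coarse=0.18; AND[max(0, a+b−1)] → w = 0.00
R4 (z=62.2): low=0.23, fine=0.75; AND[max(0, a+b−1)] → w = 0.00
R5 (z=42.0): ¬coarse=1−0.18=0.82, high=0.23; AND[max(0, a+b−1)] → w = 0.05
Weighted average = (0.10·94.3 + 0.00·35.0 + 0.00·55.2 + 0.00·62.2 + 0.05·42.0) / (0.10 + 0.00 + 0.00 + 0.00 + 0.05)
  = 11.5300 / 0.1500 = 76.87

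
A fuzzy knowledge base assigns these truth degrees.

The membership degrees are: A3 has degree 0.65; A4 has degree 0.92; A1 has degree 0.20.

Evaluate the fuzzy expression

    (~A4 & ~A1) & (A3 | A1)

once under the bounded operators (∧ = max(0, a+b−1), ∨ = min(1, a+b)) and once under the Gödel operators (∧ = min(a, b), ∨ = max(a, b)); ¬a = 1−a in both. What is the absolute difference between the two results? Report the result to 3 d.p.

0.080

Under bounded:
  ~A4 = 1 − 0.92 = 0.08
  ~A1 = 1 − 0.20 = 0.80
  ~A4 & ~A1 = max(0, a+b−1) on (0.08, 0.80) = 0.00
  A3 | A1 = min(1, a+b) on (0.65, 0.20) = 0.85
  (~A4 & ~A1) & (A3 | A1) = max(0, a+b−1) on (0.00, 0.85) = 0.00
  → value = 0.0000
Under Gödel:
  ~A4 = 1 − 0.92 = 0.08
  ~A1 = 1 − 0.20 = 0.80
  ~A4 & ~A1 = min(a, b) on (0.08, 0.80) = 0.08
  A3 | A1 = max(a, b) on (0.65, 0.20) = 0.65
  (~A4 & ~A1) & (A3 | A1) = min(a, b) on (0.08, 0.65) = 0.08
  → value = 0.0800
|0.0000 − 0.0800| = 0.080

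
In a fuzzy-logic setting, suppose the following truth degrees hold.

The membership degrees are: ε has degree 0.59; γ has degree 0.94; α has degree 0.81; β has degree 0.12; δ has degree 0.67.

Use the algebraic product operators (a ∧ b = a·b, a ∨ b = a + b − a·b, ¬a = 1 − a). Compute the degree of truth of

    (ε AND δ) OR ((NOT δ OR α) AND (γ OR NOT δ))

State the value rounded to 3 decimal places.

0.902

ε AND δ = a·b on (0.5900, 0.6700) = 0.3953
NOT δ = 1 − 0.6700 = 0.3300
NOT δ OR α = a + b − a·b on (0.3300, 0.8100) = 0.8727
NOT δ = 1 − 0.6700 = 0.3300
γ OR NOT δ = a + b − a·b on (0.9400, 0.3300) = 0.9598
(NOT δ OR α) AND (γ OR NOT δ) = a·b on (0.8727, 0.9598) = 0.8376
(ε AND δ) OR ((NOT δ OR α) AND (γ OR NOT δ)) = a + b − a·b on (0.3953, 0.8376) = 0.9018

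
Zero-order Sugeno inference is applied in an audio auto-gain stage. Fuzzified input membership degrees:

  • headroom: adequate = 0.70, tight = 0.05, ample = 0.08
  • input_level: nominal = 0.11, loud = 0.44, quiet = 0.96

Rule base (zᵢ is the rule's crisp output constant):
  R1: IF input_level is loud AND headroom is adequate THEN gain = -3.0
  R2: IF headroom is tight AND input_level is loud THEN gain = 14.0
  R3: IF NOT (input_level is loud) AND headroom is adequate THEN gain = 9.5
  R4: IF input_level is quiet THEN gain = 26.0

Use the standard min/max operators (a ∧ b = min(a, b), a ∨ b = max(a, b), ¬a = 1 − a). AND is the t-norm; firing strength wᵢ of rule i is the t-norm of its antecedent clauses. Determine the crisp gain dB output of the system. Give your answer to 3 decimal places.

14.756

R1 (z=-3.0): loud=0.44, adequate=0.70; AND[min(a, b)] → w = 0.44
R2 (z=14.0): tight=0.05, loud=0.44; AND[min(a, b)] → w = 0.05
R3 (z=9.5): ¬loud=1−0.44=0.56, adequate=0.70; AND[min(a, b)] → w = 0.56
R4 (z=26.0): quiet=0.96 → w = 0.96
Weighted average = (0.44·-3.0 + 0.05·14.0 + 0.56·9.5 + 0.96·26.0) / (0.44 + 0.05 + 0.56 + 0.96)
  = 29.6600 / 2.0100 = 14.756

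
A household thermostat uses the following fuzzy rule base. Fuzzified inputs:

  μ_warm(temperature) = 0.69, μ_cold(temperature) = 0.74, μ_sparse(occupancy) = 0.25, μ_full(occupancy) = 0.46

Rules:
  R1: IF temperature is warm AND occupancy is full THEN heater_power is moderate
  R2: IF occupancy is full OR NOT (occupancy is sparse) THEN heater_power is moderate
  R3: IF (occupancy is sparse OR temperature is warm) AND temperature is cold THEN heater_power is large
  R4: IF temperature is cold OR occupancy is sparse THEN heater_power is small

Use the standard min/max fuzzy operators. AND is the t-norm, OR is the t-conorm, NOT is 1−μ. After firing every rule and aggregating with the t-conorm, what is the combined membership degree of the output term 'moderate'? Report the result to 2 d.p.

0.75

R1: warm=0.69, full=0.46; AND[min(a, b)] → w = 0.46
R2: full=0.46, ¬sparse=1−0.25=0.75; OR[max(a, b)] → w = 0.75
R3: (sparse=0.25 OR warm=0.69) = 0.69; AND[min(a, b)] with cold=0.74 → w = 0.69
R4: cold=0.74, sparse=0.25; OR[max(a, b)] → w = 0.74
Rules with consequent 'moderate': {R1, R2} → strengths 0.46, 0.75
Aggregate via t-conorm [max(a, b)]: 0.75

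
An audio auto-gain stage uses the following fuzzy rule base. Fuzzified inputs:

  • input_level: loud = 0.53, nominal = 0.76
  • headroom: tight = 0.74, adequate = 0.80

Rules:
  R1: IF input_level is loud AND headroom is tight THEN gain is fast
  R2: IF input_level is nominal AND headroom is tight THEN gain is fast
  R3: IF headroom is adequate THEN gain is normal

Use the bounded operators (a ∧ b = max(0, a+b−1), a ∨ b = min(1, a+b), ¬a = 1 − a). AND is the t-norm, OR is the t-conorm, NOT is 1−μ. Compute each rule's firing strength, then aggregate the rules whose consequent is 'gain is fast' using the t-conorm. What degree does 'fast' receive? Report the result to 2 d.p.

R1: loud=0.53, tight=0.74; AND[max(0, a+b−1)] → w = 0.27
R2: nominal=0.76, tight=0.74; AND[max(0, a+b−1)] → w = 0.50
R3: adequate=0.80 → w = 0.80
Rules with consequent 'fast': {R1, R2} → strengths 0.27, 0.50
Aggregate via t-conorm [min(1, a+b)]: 0.77

0.77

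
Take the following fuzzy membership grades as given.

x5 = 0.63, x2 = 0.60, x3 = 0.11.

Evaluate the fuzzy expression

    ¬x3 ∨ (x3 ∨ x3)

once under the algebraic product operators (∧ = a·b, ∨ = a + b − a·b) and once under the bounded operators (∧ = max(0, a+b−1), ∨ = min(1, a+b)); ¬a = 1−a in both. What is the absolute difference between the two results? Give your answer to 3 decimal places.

Under algebraic product:
  ¬x3 = 1 − 0.1100 = 0.8900
  x3 ∨ x3 = a + b − a·b on (0.1100, 0.1100) = 0.2079
  ¬x3 ∨ (x3 ∨ x3) = a + b − a·b on (0.8900, 0.2079) = 0.9129
  → value = 0.9129
Under bounded:
  ¬x3 = 1 − 0.11 = 0.89
  x3 ∨ x3 = min(1, a+b) on (0.11, 0.11) = 0.22
  ¬x3 ∨ (x3 ∨ x3) = min(1, a+b) on (0.89, 0.22) = 1.00
  → value = 1.0000
|0.9129 − 1.0000| = 0.087

0.087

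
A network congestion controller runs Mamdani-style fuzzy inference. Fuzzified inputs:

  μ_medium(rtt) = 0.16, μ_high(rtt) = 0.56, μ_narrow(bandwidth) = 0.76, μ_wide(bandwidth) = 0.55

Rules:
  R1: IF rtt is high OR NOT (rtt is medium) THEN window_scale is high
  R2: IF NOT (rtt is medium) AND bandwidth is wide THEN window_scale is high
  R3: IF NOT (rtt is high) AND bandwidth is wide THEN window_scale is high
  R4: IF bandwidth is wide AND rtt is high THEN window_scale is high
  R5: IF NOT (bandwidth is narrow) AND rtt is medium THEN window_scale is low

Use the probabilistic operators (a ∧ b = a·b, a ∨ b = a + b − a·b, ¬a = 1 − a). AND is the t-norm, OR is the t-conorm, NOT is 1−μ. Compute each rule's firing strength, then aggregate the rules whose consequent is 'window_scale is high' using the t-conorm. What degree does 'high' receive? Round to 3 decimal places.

R1: high=0.56, ¬medium=1−0.16=0.84; OR[a + b − a·b] → w = 0.9296
R2: ¬medium=1−0.16=0.84, wide=0.55; AND[a·b] → w = 0.4620
R3: ¬high=1−0.56=0.44, wide=0.55; AND[a·b] → w = 0.2420
R4: wide=0.55, high=0.56; AND[a·b] → w = 0.3080
R5: ¬narrow=1−0.76=0.24, medium=0.16; AND[a·b] → w = 0.0384
Rules with consequent 'high': {R1, R2, R3, R4} → strengths 0.9296, 0.4620, 0.2420, 0.3080
Aggregate via t-conorm [a + b − a·b]: 0.9801

0.980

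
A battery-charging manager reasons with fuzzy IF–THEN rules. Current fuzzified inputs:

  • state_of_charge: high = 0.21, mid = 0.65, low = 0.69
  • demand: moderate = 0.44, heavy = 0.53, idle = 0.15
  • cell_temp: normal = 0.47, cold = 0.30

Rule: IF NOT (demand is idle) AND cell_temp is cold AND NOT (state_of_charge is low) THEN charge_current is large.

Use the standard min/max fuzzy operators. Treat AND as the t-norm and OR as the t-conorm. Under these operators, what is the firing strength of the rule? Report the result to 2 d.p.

firing strength: ¬idle=1−0.15=0.85, cold=0.30, ¬low=1−0.69=0.31; AND[min(a, b)] → w = 0.30

0.30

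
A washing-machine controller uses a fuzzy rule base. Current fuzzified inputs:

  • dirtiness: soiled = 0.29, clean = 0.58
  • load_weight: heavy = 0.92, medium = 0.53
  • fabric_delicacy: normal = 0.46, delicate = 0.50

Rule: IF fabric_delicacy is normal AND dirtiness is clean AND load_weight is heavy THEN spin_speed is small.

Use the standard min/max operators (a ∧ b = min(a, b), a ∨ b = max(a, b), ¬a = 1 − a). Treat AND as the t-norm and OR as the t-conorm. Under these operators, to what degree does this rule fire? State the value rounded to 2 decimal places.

0.46

firing strength: normal=0.46, clean=0.58, heavy=0.92; AND[min(a, b)] → w = 0.46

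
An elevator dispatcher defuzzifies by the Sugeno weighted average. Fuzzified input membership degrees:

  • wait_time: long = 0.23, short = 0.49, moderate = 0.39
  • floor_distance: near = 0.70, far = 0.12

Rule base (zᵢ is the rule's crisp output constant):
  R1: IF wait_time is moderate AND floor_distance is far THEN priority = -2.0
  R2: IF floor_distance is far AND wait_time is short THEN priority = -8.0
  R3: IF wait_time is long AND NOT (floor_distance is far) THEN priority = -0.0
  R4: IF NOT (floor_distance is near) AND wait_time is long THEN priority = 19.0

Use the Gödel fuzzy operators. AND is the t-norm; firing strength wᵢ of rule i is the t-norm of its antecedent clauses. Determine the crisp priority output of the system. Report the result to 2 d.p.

R1 (z=-2.0): moderate=0.39, far=0.12; AND[min(a, b)] → w = 0.12
R2 (z=-8.0): far=0.12, short=0.49; AND[min(a, b)] → w = 0.12
R3 (z=-0.0): long=0.23, ¬far=1−0.12=0.88; AND[min(a, b)] → w = 0.23
R4 (z=19.0): ¬near=1−0.70=0.30, long=0.23; AND[min(a, b)] → w = 0.23
Weighted average = (0.12·-2.0 + 0.12·-8.0 + 0.23·-0.0 + 0.23·19.0) / (0.12 + 0.12 + 0.23 + 0.23)
  = 3.1700 / 0.7000 = 4.53

4.53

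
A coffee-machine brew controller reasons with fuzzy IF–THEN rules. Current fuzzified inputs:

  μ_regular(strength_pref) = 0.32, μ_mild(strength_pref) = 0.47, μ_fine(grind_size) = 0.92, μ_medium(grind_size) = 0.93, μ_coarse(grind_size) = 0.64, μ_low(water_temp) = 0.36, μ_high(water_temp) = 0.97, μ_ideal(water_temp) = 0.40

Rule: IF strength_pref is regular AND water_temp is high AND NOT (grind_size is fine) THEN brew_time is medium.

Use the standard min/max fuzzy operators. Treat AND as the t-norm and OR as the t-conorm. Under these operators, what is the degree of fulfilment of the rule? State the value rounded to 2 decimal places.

firing strength: regular=0.32, high=0.97, ¬fine=1−0.92=0.08; AND[min(a, b)] → w = 0.08

0.08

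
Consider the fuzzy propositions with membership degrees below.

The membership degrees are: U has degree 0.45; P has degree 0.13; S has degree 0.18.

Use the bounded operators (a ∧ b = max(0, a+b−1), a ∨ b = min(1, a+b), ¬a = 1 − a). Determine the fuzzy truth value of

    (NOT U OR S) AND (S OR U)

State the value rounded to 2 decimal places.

NOT U = 1 − 0.45 = 0.55
NOT U OR S = min(1, a+b) on (0.55, 0.18) = 0.73
S OR U = min(1, a+b) on (0.18, 0.45) = 0.63
(NOT U OR S) AND (S OR U) = max(0, a+b−1) on (0.73, 0.63) = 0.36

0.36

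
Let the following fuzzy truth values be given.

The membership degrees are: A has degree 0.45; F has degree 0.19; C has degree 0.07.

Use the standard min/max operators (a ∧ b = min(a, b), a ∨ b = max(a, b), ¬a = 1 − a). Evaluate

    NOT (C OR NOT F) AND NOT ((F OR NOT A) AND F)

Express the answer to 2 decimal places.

0.19

NOT F = 1 − 0.19 = 0.81
C OR NOT F = max(a, b) on (0.07, 0.81) = 0.81
NOT (C OR NOT F) = 1 − 0.81 = 0.19
NOT A = 1 − 0.45 = 0.55
F OR NOT A = max(a, b) on (0.19, 0.55) = 0.55
(F OR NOT A) AND F = min(a, b) on (0.55, 0.19) = 0.19
NOT ((F OR NOT A) AND F) = 1 − 0.19 = 0.81
NOT (C OR NOT F) AND NOT ((F OR NOT A) AND F) = min(a, b) on (0.19, 0.81) = 0.19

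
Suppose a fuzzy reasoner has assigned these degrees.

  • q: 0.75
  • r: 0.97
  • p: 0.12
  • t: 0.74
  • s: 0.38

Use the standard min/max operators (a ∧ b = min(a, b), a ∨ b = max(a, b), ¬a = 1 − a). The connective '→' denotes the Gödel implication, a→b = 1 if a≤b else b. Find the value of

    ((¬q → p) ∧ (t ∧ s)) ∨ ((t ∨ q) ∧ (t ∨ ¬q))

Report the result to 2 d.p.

¬q = 1 − 0.75 = 0.25
¬q → p  [Gödel: 1 if a≤b else b] with a=0.25, b=0.12 → 0.12
t ∧ s = min(a, b) on (0.74, 0.38) = 0.38
(¬q → p) ∧ (t ∧ s) = min(a, b) on (0.12, 0.38) = 0.12
t ∨ q = max(a, b) on (0.74, 0.75) = 0.75
¬q = 1 − 0.75 = 0.25
t ∨ ¬q = max(a, b) on (0.74, 0.25) = 0.74
(t ∨ q) ∧ (t ∨ ¬q) = min(a, b) on (0.75, 0.74) = 0.74
((¬q → p) ∧ (t ∧ s)) ∨ ((t ∨ q) ∧ (t ∨ ¬q)) = max(a, b) on (0.12, 0.74) = 0.74

0.74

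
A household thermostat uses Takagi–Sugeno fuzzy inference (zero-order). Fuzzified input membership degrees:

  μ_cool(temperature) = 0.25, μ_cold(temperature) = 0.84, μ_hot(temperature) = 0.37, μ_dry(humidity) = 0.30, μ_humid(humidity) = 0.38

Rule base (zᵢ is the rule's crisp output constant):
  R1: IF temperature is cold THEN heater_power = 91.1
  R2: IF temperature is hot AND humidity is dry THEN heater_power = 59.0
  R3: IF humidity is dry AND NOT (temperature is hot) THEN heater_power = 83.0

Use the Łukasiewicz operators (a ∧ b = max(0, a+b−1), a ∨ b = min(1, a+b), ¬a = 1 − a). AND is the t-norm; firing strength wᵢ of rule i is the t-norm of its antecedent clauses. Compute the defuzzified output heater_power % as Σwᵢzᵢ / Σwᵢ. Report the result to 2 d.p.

91.10

R1 (z=91.1): cold=0.84 → w = 0.84
R2 (z=59.0): hot=0.37, dry=0.30; AND[max(0, a+b−1)] → w = 0.00
R3 (z=83.0): dry=0.30, ¬hot=1−0.37=0.63; AND[max(0, a+b−1)] → w = 0.00
Weighted average = (0.84·91.1 + 0.00·59.0 + 0.00·83.0) / (0.84 + 0.00 + 0.00)
  = 76.5240 / 0.8400 = 91.10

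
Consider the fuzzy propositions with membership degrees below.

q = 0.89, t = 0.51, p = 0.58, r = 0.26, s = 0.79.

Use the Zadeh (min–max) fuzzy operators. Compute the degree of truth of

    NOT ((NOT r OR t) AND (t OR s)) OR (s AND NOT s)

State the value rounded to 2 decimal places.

0.26

NOT r = 1 − 0.26 = 0.74
NOT r OR t = max(a, b) on (0.74, 0.51) = 0.74
t OR s = max(a, b) on (0.51, 0.79) = 0.79
(NOT r OR t) AND (t OR s) = min(a, b) on (0.74, 0.79) = 0.74
NOT ((NOT r OR t) AND (t OR s)) = 1 − 0.74 = 0.26
NOT s = 1 − 0.79 = 0.21
s AND NOT s = min(a, b) on (0.79, 0.21) = 0.21
NOT ((NOT r OR t) AND (t OR s)) OR (s AND NOT s) = max(a, b) on (0.26, 0.21) = 0.26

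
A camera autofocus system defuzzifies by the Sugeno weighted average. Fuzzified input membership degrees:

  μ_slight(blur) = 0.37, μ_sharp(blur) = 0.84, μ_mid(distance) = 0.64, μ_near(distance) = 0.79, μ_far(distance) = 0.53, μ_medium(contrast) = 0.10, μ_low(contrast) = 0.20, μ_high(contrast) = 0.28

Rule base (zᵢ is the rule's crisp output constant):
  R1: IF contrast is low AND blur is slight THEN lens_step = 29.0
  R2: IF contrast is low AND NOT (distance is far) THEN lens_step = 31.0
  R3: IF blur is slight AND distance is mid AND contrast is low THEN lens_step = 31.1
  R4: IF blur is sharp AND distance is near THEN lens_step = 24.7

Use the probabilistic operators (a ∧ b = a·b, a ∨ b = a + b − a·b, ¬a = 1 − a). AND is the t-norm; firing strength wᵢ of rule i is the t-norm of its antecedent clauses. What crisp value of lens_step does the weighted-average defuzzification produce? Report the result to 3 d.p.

26.081

R1 (z=29.0): low=0.20, slight=0.37; AND[a·b] → w = 0.0740
R2 (z=31.0): low=0.20, ¬far=1−0.53=0.47; AND[a·b] → w = 0.0940
R3 (z=31.1): slight=0.37, mid=0.64, low=0.20; AND[a·b] → w = 0.0474
R4 (z=24.7): sharp=0.84, near=0.79; AND[a·b] → w = 0.6636
Weighted average = (0.0740·29.0 + 0.0940·31.0 + 0.0474·31.1 + 0.6636·24.7) / (0.0740 + 0.0940 + 0.0474 + 0.6636)
  = 22.9238 / 0.8790 = 26.081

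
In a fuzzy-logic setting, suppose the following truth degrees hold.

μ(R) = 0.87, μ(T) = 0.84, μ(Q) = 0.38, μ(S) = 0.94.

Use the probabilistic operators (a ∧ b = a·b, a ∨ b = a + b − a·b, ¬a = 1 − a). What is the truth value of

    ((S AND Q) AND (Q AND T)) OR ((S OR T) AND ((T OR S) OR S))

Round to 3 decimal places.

0.991

S AND Q = a·b on (0.9400, 0.3800) = 0.3572
Q AND T = a·b on (0.3800, 0.8400) = 0.3192
(S AND Q) AND (Q AND T) = a·b on (0.3572, 0.3192) = 0.1140
S OR T = a + b − a·b on (0.9400, 0.8400) = 0.9904
T OR S = a + b − a·b on (0.8400, 0.9400) = 0.9904
(T OR S) OR S = a + b − a·b on (0.9904, 0.9400) = 0.9994
(S OR T) AND ((T OR S) OR S) = a·b on (0.9904, 0.9994) = 0.9898
((S AND Q) AND (Q AND T)) OR ((S OR T) AND ((T OR S) OR S)) = a + b − a·b on (0.1140, 0.9898) = 0.9910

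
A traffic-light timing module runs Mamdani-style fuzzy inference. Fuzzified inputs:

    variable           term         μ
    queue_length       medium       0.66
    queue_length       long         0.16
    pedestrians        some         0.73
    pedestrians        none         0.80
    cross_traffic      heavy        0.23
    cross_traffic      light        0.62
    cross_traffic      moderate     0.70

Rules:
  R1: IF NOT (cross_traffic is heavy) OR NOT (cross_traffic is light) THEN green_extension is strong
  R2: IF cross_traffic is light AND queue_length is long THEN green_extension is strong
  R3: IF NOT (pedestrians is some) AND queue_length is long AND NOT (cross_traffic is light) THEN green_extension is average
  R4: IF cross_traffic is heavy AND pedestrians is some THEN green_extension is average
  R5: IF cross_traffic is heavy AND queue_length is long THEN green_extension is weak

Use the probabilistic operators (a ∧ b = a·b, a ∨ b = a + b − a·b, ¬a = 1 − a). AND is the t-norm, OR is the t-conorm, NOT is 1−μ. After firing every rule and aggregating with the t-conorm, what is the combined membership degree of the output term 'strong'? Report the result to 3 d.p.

0.872

R1: ¬heavy=1−0.23=0.77, ¬light=1−0.62=0.38; OR[a + b − a·b] → w = 0.8574
R2: light=0.62, long=0.16; AND[a·b] → w = 0.0992
R3: ¬some=1−0.73=0.27, long=0.16, ¬light=1−0.62=0.38; AND[a·b] → w = 0.0164
R4: heavy=0.23, some=0.73; AND[a·b] → w = 0.1679
R5: heavy=0.23, long=0.16; AND[a·b] → w = 0.0368
Rules with consequent 'strong': {R1, R2} → strengths 0.8574, 0.0992
Aggregate via t-conorm [a + b − a·b]: 0.8715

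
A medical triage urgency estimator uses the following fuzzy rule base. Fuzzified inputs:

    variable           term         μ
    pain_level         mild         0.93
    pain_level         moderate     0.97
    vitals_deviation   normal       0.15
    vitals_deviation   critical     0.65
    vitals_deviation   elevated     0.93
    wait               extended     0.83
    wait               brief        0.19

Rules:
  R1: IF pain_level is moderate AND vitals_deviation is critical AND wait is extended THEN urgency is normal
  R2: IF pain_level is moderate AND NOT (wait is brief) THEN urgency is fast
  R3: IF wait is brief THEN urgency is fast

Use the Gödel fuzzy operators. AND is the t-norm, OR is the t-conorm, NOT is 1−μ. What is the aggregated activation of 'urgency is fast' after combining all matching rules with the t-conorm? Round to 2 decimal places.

R1: moderate=0.97, critical=0.65, extended=0.83; AND[min(a, b)] → w = 0.65
R2: moderate=0.97, ¬brief=1−0.19=0.81; AND[min(a, b)] → w = 0.81
R3: brief=0.19 → w = 0.19
Rules with consequent 'fast': {R2, R3} → strengths 0.81, 0.19
Aggregate via t-conorm [max(a, b)]: 0.81

0.81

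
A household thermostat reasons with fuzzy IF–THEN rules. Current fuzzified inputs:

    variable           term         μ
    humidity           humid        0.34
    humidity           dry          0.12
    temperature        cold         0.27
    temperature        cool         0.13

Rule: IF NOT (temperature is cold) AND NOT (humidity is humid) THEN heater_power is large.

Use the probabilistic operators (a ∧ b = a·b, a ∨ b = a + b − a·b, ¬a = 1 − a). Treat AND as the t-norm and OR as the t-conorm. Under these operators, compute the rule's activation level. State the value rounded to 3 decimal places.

firing strength: ¬cold=1−0.27=0.73, ¬humid=1−0.34=0.66; AND[a·b] → w = 0.4818

0.482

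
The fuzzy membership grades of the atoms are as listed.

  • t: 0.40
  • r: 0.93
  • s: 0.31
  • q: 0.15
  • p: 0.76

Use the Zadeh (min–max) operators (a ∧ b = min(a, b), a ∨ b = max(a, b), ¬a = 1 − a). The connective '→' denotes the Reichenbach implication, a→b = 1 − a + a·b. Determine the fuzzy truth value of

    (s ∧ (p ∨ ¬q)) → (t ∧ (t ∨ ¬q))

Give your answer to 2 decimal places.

0.81

¬q = 1 − 0.15 = 0.85
p ∨ ¬q = max(a, b) on (0.76, 0.85) = 0.85
s ∧ (p ∨ ¬q) = min(a, b) on (0.31, 0.85) = 0.31
¬q = 1 − 0.15 = 0.85
t ∨ ¬q = max(a, b) on (0.40, 0.85) = 0.85
t ∧ (t ∨ ¬q) = min(a, b) on (0.40, 0.85) = 0.40
(s ∧ (p ∨ ¬q)) → (t ∧ (t ∨ ¬q))  [Reichenbach: 1 − a + a·b] with a=0.31, b=0.40 → 0.81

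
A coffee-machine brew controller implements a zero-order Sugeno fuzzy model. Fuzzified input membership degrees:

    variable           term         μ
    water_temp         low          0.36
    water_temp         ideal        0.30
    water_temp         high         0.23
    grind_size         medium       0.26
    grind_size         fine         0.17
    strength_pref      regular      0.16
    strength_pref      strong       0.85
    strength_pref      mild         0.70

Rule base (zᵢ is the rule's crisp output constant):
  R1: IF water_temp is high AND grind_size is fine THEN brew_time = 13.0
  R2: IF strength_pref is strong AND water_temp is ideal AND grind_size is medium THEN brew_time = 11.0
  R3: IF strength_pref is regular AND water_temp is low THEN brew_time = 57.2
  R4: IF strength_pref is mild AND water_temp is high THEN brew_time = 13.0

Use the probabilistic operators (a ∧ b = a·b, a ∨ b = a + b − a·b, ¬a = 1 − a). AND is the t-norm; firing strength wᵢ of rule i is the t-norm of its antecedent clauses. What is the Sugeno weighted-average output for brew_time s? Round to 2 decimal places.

20.45

R1 (z=13.0): high=0.23, fine=0.17; AND[a·b] → w = 0.0391
R2 (z=11.0): strong=0.85, ideal=0.30, medium=0.26; AND[a·b] → w = 0.0663
R3 (z=57.2): regular=0.16, low=0.36; AND[a·b] → w = 0.0576
R4 (z=13.0): mild=0.70, high=0.23; AND[a·b] → w = 0.1610
Weighted average = (0.0391·13.0 + 0.0663·11.0 + 0.0576·57.2 + 0.1610·13.0) / (0.0391 + 0.0663 + 0.0576 + 0.1610)
  = 6.6253 / 0.3240 = 20.45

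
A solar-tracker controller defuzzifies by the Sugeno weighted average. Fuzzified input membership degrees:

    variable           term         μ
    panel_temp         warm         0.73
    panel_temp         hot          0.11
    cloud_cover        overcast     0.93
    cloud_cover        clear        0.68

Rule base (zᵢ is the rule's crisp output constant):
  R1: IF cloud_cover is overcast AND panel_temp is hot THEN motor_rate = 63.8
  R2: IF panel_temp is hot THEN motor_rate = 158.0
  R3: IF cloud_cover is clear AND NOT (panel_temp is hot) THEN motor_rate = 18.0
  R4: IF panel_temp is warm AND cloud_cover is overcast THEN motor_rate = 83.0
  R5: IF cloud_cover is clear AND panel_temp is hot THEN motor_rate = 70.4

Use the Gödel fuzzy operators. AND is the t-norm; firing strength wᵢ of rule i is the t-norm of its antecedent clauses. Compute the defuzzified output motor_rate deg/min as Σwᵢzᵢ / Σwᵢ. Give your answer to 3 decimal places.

60.329

R1 (z=63.8): overcast=0.93, hot=0.11; AND[min(a, b)] → w = 0.11
R2 (z=158.0): hot=0.11 → w = 0.11
R3 (z=18.0): clear=0.68, ¬hot=1−0.11=0.89; AND[min(a, b)] → w = 0.68
R4 (z=83.0): warm=0.73, overcast=0.93; AND[min(a, b)] → w = 0.73
R5 (z=70.4): clear=0.68, hot=0.11; AND[min(a, b)] → w = 0.11
Weighted average = (0.11·63.8 + 0.11·158.0 + 0.68·18.0 + 0.73·83.0 + 0.11·70.4) / (0.11 + 0.11 + 0.68 + 0.73 + 0.11)
  = 104.9720 / 1.7400 = 60.329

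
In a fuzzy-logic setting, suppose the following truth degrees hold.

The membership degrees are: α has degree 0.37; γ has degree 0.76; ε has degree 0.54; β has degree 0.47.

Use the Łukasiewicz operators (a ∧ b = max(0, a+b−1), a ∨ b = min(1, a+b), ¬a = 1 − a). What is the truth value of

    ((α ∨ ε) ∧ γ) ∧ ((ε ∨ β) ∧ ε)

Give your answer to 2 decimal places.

0.21

α ∨ ε = min(1, a+b) on (0.37, 0.54) = 0.91
(α ∨ ε) ∧ γ = max(0, a+b−1) on (0.91, 0.76) = 0.67
ε ∨ β = min(1, a+b) on (0.54, 0.47) = 1.00
(ε ∨ β) ∧ ε = max(0, a+b−1) on (1.00, 0.54) = 0.54
((α ∨ ε) ∧ γ) ∧ ((ε ∨ β) ∧ ε) = max(0, a+b−1) on (0.67, 0.54) = 0.21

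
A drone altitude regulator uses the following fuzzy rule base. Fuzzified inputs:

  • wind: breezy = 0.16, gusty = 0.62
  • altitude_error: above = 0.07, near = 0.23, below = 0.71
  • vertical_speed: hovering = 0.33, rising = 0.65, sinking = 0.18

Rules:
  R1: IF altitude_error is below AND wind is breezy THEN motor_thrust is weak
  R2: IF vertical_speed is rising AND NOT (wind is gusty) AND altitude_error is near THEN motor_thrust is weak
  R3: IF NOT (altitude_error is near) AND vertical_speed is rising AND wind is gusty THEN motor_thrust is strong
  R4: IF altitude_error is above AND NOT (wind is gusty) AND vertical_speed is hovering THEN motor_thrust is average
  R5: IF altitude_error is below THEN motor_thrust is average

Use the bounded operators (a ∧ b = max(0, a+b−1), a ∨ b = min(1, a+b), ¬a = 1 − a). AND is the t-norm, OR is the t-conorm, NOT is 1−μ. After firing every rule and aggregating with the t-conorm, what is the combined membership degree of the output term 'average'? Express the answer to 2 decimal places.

0.71

R1: below=0.71, breezy=0.16; AND[max(0, a+b−1)] → w = 0.00
R2: rising=0.65, ¬gusty=1−0.62=0.38, near=0.23; AND[max(0, a+b−1)] → w = 0.00
R3: ¬near=1−0.23=0.77, rising=0.65, gusty=0.62; AND[max(0, a+b−1)] → w = 0.04
R4: above=0.07, ¬gusty=1−0.62=0.38, hovering=0.33; AND[max(0, a+b−1)] → w = 0.00
R5: below=0.71 → w = 0.71
Rules with consequent 'average': {R4, R5} → strengths 0.00, 0.71
Aggregate via t-conorm [min(1, a+b)]: 0.71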